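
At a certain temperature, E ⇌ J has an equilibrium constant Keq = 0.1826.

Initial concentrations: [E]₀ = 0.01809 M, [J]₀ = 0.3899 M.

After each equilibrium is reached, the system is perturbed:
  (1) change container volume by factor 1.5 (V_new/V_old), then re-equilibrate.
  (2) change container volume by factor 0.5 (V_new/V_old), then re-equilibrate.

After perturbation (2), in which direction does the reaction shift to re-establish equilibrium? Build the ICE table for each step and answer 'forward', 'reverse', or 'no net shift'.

Direction: no net shift

Q₀ = 21.55 vs Keq = 0.1826 ⇒ Q>K, reverse
Step 1:
                   E          J
  I          0.01809     0.3899
  C           0.3269    -0.3269
  E            0.345      0.063
  solve Keq expr → x = -0.3269; check Q = 0.1826
Then change container volume by factor 1.5 (V_new/V_old).
Step 2:
                   E          J
  I             0.23      0.042
  C                0          0
  E             0.23      0.042
  solve Keq expr → x = 0; check Q = 0.1826
Then change container volume by factor 0.5 (V_new/V_old).
Step 3:
                   E          J
  I             0.46    0.08399
  C                0          0
  E             0.46    0.08399
  solve Keq expr → x = 0; check Q = 0.1826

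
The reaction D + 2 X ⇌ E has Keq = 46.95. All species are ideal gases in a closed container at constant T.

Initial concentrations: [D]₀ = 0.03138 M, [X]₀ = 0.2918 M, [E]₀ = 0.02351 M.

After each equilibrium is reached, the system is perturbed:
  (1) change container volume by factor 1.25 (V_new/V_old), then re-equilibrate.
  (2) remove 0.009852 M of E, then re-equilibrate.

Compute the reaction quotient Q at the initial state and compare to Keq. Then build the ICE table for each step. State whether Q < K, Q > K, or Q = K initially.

Q₀ = 8.799; Q < K (proceeds forward)

Q₀ = 8.799 vs Keq = 46.95 ⇒ Q<K, forward
Step 1:
                    D           X           E
  I           0.03138      0.2918     0.02351
  C          -0.01791    -0.03583     0.01791
  E           0.01347       0.256     0.04142
  solve Keq expr → x = 0.01791; check Q = 46.95
Then change container volume by factor 1.25 (V_new/V_old).
Step 2:
                    D           X           E
  I           0.01077      0.2048     0.03314
  C          0.003387    0.006774   -0.003387
  E           0.01416      0.2116     0.02975
  solve Keq expr → x = -0.003387; check Q = 46.95
Then remove 0.009852 M of E.
Step 3:
                    D           X           E
  I           0.01416      0.2116      0.0199
  C         -0.002777   -0.005554    0.002777
  E           0.01138       0.206     0.02268
  solve Keq expr → x = 0.002777; check Q = 46.95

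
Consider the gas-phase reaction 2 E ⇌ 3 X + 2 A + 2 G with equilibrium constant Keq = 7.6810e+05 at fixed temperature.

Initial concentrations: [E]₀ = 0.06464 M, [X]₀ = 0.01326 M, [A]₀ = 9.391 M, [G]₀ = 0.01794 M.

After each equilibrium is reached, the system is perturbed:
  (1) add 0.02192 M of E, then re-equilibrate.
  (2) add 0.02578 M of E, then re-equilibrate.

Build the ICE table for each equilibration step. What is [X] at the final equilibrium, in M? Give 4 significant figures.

Q₀ = 1.5838e-05 vs Keq = 7.6810e+05 ⇒ Q<K, forward
Step 1:
                    E           X           A           G
  Initial     0.06464     0.01326       9.391     0.01794
  Change     -0.06461     0.09691     0.06461     0.06461
  Equil    3.2568e-05      0.1102       9.456     0.08255
  solve Keq expr → x = 0.0323; check Q = 7.6810e+05
Then add 0.02192 M of E.
Step 2:
                    E           X           A           G
  Initial     0.02195      0.1102       9.456     0.08255
  Change     -0.02189     0.03284     0.02189     0.02189
  Equil    6.1079e-05       0.143       9.477      0.1044
  solve Keq expr → x = 0.01095; check Q = 7.6810e+05
Then add 0.02578 M of E.
Step 3:
                    E           X           A           G
  Initial     0.02584       0.143       9.477      0.1044
  Change     -0.02573      0.0386     0.02573     0.02573
  Equil    1.0924e-04      0.1816       9.503      0.1302
  solve Keq expr → x = 0.01287; check Q = 7.6810e+05

[X]_eq = 0.1816 M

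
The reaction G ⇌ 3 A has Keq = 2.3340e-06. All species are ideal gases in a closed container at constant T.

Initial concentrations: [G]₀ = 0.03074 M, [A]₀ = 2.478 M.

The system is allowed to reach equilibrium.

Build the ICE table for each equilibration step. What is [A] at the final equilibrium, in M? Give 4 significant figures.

[A]_eq = 0.01258 M

Q₀ = 495 vs Keq = 2.3340e-06 ⇒ Q>K, reverse
Step 1:
                    G           A
  I           0.03074       2.478
  C            0.8218      -2.465
  E            0.8525     0.01258
  solve Keq expr → x = -0.8218; check Q = 2.3340e-06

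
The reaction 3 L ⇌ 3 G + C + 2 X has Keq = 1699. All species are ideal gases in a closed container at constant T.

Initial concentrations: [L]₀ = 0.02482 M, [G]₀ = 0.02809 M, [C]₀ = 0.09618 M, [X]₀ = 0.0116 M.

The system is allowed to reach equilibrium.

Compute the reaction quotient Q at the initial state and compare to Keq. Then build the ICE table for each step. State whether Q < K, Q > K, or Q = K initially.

Q₀ = 1.8761e-05; Q < K (proceeds forward)

Q₀ = 1.8761e-05 vs Keq = 1699 ⇒ Q<K, forward
Step 1:
                   L          G          C          X
  I          0.02482    0.02809    0.09618     0.0116
  C         -0.02463    0.02463   0.008209    0.01642
  E       1.9190e-04    0.05272     0.1044    0.02802
  solve Keq expr → x = 0.008209; check Q = 1699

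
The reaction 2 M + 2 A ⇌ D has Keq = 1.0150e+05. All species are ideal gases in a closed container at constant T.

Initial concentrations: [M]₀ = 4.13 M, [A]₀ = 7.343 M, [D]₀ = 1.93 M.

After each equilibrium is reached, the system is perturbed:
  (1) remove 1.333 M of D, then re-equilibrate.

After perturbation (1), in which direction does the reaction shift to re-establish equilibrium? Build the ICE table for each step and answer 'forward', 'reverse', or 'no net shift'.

Q₀ = 0.002099 vs Keq = 1.0150e+05 ⇒ Q<K, forward
Step 1:
                    M           A           D
  I              4.13       7.343        1.93
  C            -4.128      -4.128       2.064
  E          0.001951       3.215       3.994
  solve Keq expr → x = 2.064; check Q = 1.0150e+05
Then remove 1.333 M of D.
Step 2:
                    M           A           D
  I          0.001951       3.215       2.661
  C       -3.5831e-04 -3.5831e-04  1.7916e-04
  E          0.001593       3.215       2.661
  solve Keq expr → x = 1.7916e-04; check Q = 1.0150e+05

Direction: forward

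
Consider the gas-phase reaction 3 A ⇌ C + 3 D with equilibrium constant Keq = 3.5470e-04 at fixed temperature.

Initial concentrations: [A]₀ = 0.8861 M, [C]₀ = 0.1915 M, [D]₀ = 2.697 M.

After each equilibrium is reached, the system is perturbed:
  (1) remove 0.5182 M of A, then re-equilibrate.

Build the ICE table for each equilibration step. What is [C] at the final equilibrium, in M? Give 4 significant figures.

[C]_eq = 3.1034e-05 M

Q₀ = 5.4 vs Keq = 3.5470e-04 ⇒ Q>K, reverse
Step 1:
                    A           C           D
  init         0.8861      0.1915       2.697
  Δ            0.5742     -0.1914     -0.5742
  eq             1.46  1.1545e-04       2.123
  solve Keq expr → x = -0.1914; check Q = 3.5470e-04
Then remove 0.5182 M of A.
Step 2:
                    A           C           D
  init         0.9421  1.1545e-04       2.123
  Δ        2.5325e-04 -8.4415e-05 -2.5325e-04
  eq           0.9423  3.1034e-05       2.123
  solve Keq expr → x = -8.4415e-05; check Q = 3.5470e-04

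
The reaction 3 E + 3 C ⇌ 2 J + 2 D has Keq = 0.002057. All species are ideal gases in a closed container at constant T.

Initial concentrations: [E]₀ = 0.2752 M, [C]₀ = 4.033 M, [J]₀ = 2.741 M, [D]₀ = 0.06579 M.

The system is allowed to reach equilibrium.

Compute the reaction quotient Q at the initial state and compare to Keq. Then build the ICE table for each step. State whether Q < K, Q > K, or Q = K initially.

Q₀ = 0.02379; Q > K (proceeds reverse)

Q₀ = 0.02379 vs Keq = 0.002057 ⇒ Q>K, reverse
Step 1:
                   E          C          J          D
  Initial     0.2752      4.033      2.741    0.06579
  Change     0.05851    0.05851   -0.03901   -0.03901
  Equil       0.3337      4.092      2.702    0.02678
  solve Keq expr → x = -0.0195; check Q = 0.002057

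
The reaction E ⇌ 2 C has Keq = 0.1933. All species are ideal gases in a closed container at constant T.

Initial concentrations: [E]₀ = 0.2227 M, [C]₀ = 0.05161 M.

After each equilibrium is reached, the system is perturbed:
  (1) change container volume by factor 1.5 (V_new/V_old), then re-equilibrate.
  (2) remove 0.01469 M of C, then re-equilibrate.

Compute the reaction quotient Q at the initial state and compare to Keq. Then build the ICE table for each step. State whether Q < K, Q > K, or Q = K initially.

Q₀ = 0.01196 vs Keq = 0.1933 ⇒ Q<K, forward
Step 1:
                   E          C
  Initial     0.2227    0.05161
  Change    -0.06225     0.1245
  Equil       0.1604     0.1761
  solve Keq expr → x = 0.06225; check Q = 0.1933
Then change container volume by factor 1.5 (V_new/V_old).
Step 2:
                   E          C
  Initial      0.107     0.1174
  Change   -0.009815    0.01963
  Equil      0.09715      0.137
  solve Keq expr → x = 0.009815; check Q = 0.1933
Then remove 0.01469 M of C.
Step 3:
                   E          C
  Initial    0.09715     0.1223
  Change    -0.00541    0.01082
  Equil      0.09174     0.1332
  solve Keq expr → x = 0.00541; check Q = 0.1933

Q₀ = 0.01196; Q < K (proceeds forward)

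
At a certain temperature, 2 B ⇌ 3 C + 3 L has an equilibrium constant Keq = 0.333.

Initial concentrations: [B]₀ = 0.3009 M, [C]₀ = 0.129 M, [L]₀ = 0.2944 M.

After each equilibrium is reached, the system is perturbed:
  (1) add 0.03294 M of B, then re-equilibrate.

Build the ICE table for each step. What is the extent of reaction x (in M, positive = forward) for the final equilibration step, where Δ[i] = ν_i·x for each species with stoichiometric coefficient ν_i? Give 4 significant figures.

Q₀ = 6.0498e-04 vs Keq = 0.333 ⇒ Q<K, forward
Step 1:
                    B           C           L
  init         0.3009       0.129      0.2944
  Δ           -0.1557      0.2336      0.2336
  eq           0.1452      0.3626       0.528
  solve Keq expr → x = 0.07787; check Q = 0.333
Then add 0.03294 M of B.
Step 2:
                    B           C           L
  init         0.1781      0.3626       0.528
  Δ          -0.01273      0.0191      0.0191
  eq           0.1654      0.3817      0.5471
  solve Keq expr → x = 0.006367; check Q = 0.333

x = 0.006367 M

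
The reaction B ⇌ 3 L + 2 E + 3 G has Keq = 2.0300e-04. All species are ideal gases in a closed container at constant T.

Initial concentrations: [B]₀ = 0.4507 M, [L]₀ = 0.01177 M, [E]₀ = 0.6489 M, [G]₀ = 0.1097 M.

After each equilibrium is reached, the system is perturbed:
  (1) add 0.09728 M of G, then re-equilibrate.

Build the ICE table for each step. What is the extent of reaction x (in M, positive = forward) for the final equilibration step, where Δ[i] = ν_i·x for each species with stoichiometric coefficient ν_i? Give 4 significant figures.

x = -0.01031 M

Q₀ = 2.0110e-09 vs Keq = 2.0300e-04 ⇒ Q<K, forward
Step 1:
                   B          L          E          G
  Initial     0.4507    0.01177     0.6489     0.1097
  Change    -0.05719     0.1716     0.1144     0.1716
  Equil       0.3935     0.1833     0.7633     0.2813
  solve Keq expr → x = 0.05719; check Q = 2.0300e-04
Then add 0.09728 M of G.
Step 2:
                   B          L          E          G
  Initial     0.3935     0.1833     0.7633     0.3785
  Change     0.01031   -0.03094   -0.02063   -0.03094
  Equil       0.4038     0.1524     0.7426     0.3476
  solve Keq expr → x = -0.01031; check Q = 2.0300e-04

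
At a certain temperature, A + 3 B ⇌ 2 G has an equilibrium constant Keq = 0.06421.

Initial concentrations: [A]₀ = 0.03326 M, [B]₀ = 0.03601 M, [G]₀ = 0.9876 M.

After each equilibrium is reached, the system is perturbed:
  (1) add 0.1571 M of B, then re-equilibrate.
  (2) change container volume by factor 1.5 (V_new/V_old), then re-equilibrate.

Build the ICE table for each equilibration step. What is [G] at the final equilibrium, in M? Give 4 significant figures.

Q₀ = 6.2802e+05 vs Keq = 0.06421 ⇒ Q>K, reverse
Step 1:
                  A         B         G
  I         0.03326   0.03601    0.9876
  C          0.3865     1.159    -0.773
  E          0.4198     1.196    0.2146
  solve Keq expr → x = -0.3865; check Q = 0.06421
Then add 0.1571 M of B.
Step 2:
                  A         B         G
  I          0.4198     1.353    0.2146
  C        -0.01387   -0.0416   0.02773
  E          0.4059     1.311    0.2423
  solve Keq expr → x = 0.01387; check Q = 0.06421
Then change container volume by factor 1.5 (V_new/V_old).
Step 3:
                  A         B         G
  I          0.2706     0.874    0.1616
  C         0.01938   0.05813  -0.03876
  E            0.29    0.9321    0.1228
  solve Keq expr → x = -0.01938; check Q = 0.06421

[G]_eq = 0.1228 M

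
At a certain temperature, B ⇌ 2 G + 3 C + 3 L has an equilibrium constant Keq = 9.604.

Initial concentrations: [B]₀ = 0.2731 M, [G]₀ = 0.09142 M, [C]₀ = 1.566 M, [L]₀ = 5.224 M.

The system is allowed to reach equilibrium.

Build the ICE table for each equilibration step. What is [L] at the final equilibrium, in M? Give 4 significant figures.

[L]_eq = 5.196 M

Q₀ = 16.76 vs Keq = 9.604 ⇒ Q>K, reverse
Step 1:
                    B           G           C           L
  init         0.2731     0.09142       1.566       5.224
  Δ          0.009271    -0.01854    -0.02781    -0.02781
  eq           0.2824     0.07288       1.538       5.196
  solve Keq expr → x = -0.009271; check Q = 9.604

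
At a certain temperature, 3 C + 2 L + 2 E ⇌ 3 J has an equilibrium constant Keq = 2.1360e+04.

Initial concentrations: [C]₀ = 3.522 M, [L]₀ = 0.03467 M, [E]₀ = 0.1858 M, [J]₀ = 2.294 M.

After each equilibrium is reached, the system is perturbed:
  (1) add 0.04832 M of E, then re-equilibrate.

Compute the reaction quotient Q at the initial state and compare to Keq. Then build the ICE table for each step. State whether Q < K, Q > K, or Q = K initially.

Q₀ = 6659; Q < K (proceeds forward)

Q₀ = 6659 vs Keq = 2.1360e+04 ⇒ Q<K, forward
Step 1:
                  C         L         E         J
  init        3.522   0.03467    0.1858     2.294
  Δ        -0.02004  -0.01336  -0.01336   0.02004
  eq          3.502   0.02131    0.1724     2.314
  solve Keq expr → x = 0.006679; check Q = 2.1360e+04
Then add 0.04832 M of E.
Step 2:
                  C         L         E         J
  init        3.502   0.02131    0.2208     2.314
  Δ       -0.006336 -0.004224 -0.004224  0.006336
  eq          3.496   0.01709    0.2165      2.32
  solve Keq expr → x = 0.002112; check Q = 2.1360e+04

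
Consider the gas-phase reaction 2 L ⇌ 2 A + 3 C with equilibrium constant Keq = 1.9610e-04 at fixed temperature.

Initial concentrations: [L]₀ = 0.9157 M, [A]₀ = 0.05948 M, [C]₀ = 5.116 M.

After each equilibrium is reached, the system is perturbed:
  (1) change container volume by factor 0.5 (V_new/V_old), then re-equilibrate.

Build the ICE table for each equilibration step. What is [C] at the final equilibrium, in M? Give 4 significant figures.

Q₀ = 0.565 vs Keq = 1.9610e-04 ⇒ Q>K, reverse
Step 1:
                  L         A         C
  I          0.9157   0.05948     5.116
  C         0.05827  -0.05827  -0.08741
  E           0.974   0.00121     5.029
  solve Keq expr → x = -0.02914; check Q = 1.9610e-04
Then change container volume by factor 0.5 (V_new/V_old).
Step 2:
                  L         A         C
  I           1.948  0.002419     10.06
  C        0.001563 -0.001563 -0.002344
  E            1.95 8.5625e-04     10.05
  solve Keq expr → x = -7.8140e-04; check Q = 1.9610e-04

[C]_eq = 10.05 M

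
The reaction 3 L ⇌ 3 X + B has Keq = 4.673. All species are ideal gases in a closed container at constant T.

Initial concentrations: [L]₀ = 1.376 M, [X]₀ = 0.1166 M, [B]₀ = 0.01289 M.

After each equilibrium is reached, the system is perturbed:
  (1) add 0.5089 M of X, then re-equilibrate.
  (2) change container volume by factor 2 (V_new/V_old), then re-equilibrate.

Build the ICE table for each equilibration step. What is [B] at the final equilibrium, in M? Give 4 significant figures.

[B]_eq = 0.1547 M

Q₀ = 7.8432e-06 vs Keq = 4.673 ⇒ Q<K, forward
Step 1:
                    L           X           B
  Initial       1.376      0.1166     0.01289
  Change      -0.9406      0.9406      0.3135
  Equil        0.4354       1.057      0.3264
  solve Keq expr → x = 0.3135; check Q = 4.673
Then add 0.5089 M of X.
Step 2:
                    L           X           B
  Initial      0.4354       1.566      0.3264
  Change       0.1291     -0.1291    -0.04305
  Equil        0.5645       1.437      0.2834
  solve Keq expr → x = -0.04305; check Q = 4.673
Then change container volume by factor 2 (V_new/V_old).
Step 3:
                    L           X           B
  Initial      0.2823      0.7185      0.1417
  Change     -0.03904     0.03904     0.01301
  Equil        0.2432      0.7575      0.1547
  solve Keq expr → x = 0.01301; check Q = 4.673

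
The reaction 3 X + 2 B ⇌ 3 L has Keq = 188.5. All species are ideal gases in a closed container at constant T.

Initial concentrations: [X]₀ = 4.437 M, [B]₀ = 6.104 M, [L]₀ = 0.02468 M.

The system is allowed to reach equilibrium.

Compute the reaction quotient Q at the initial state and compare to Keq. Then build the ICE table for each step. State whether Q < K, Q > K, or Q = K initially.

Q₀ = 4.6189e-09 vs Keq = 188.5 ⇒ Q<K, forward
Step 1:
                  X         B         L
  Initial     4.437     6.104   0.02468
  Change     -4.115    -2.743     4.115
  Equil      0.3218     3.361      4.14
  solve Keq expr → x = 1.372; check Q = 188.5

Q₀ = 4.6189e-09; Q < K (proceeds forward)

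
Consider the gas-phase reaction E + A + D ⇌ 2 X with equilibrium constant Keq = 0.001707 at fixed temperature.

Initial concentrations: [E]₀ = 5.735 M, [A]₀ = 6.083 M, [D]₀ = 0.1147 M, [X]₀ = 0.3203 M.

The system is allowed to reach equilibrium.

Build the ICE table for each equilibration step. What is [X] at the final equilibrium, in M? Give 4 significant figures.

Q₀ = 0.02564 vs Keq = 0.001707 ⇒ Q>K, reverse
Step 1:
                  E         A         D         X
  Initial     5.735     6.083    0.1147    0.3203
  Change     0.1023    0.1023    0.1023   -0.2046
  Equil       5.837     6.185     0.217    0.1157
  solve Keq expr → x = -0.1023; check Q = 0.001707

[X]_eq = 0.1157 M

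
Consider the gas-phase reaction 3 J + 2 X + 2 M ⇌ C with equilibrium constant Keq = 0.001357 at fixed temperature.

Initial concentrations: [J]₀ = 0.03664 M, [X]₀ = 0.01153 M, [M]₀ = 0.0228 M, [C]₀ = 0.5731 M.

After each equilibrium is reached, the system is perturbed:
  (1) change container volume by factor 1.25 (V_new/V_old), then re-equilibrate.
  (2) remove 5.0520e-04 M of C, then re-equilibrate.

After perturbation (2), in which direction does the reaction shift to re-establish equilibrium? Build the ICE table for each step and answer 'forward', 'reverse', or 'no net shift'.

Direction: forward

Q₀ = 1.6859e+11 vs Keq = 0.001357 ⇒ Q>K, reverse
Step 1:
                    J           X           M           C
  I           0.03664     0.01153      0.0228      0.5731
  C             1.684       1.123       1.123     -0.5614
  E             1.721       1.134       1.146     0.01168
  solve Keq expr → x = -0.5614; check Q = 0.001357
Then change container volume by factor 1.25 (V_new/V_old).
Step 2:
                    J           X           M           C
  I             1.377      0.9075      0.9165    0.009344
  C            0.0199     0.01327     0.01327   -0.006635
  E             1.397      0.9208      0.9298    0.002709
  solve Keq expr → x = -0.006635; check Q = 0.001357
Then remove 5.0520e-04 M of C.
Step 3:
                    J           X           M           C
  I             1.397      0.9208      0.9298    0.002204
  C         -0.001456 -9.7083e-04 -9.7083e-04  4.8542e-04
  E             1.395      0.9198      0.9288     0.00269
  solve Keq expr → x = 4.8542e-04; check Q = 0.001357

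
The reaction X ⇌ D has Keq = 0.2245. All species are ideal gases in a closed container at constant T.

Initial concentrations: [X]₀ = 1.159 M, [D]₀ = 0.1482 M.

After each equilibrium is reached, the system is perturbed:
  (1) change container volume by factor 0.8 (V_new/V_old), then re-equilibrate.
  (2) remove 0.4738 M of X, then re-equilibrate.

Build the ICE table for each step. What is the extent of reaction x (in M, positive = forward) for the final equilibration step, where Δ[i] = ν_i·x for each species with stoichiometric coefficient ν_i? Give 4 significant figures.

Q₀ = 0.1279 vs Keq = 0.2245 ⇒ Q<K, forward
Step 1:
                  X         D
  init        1.159    0.1482
  Δ        -0.09146   0.09146
  eq          1.068    0.2397
  solve Keq expr → x = 0.09146; check Q = 0.2245
Then change container volume by factor 0.8 (V_new/V_old).
Step 2:
                  X         D
  init        1.334    0.2996
  Δ               0         0
  eq          1.334    0.2996
  solve Keq expr → x = 0; check Q = 0.2245
Then remove 0.4738 M of X.
Step 3:
                  X         D
  init       0.8606    0.2996
  Δ         0.08687  -0.08687
  eq         0.9475    0.2127
  solve Keq expr → x = -0.08687; check Q = 0.2245

x = -0.08687 M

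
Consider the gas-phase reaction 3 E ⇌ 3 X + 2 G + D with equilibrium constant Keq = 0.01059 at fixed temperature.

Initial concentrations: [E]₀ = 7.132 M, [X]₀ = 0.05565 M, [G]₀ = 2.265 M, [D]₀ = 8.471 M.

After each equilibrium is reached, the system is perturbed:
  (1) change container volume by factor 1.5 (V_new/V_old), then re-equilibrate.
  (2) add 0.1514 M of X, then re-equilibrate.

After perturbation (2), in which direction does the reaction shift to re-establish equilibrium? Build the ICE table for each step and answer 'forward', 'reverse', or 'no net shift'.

Q₀ = 2.0646e-05 vs Keq = 0.01059 ⇒ Q<K, forward
Step 1:
                  E         X         G         D
  I           7.132   0.05565     2.265     8.471
  C         -0.3406    0.3406    0.2271    0.1135
  E           6.791    0.3963     2.492     8.585
  solve Keq expr → x = 0.1135; check Q = 0.01059
Then change container volume by factor 1.5 (V_new/V_old).
Step 2:
                  E         X         G         D
  I           4.528    0.2642     1.661     5.723
  C         -0.1106    0.1106   0.07372   0.03686
  E           4.417    0.3747     1.735      5.76
  solve Keq expr → x = 0.03686; check Q = 0.01059
Then add 0.1514 M of X.
Step 3:
                  E         X         G         D
  I           4.417    0.5261     1.735      5.76
  C          0.1266   -0.1266  -0.08443  -0.04221
  E           4.544    0.3995     1.651     5.718
  solve Keq expr → x = -0.04221; check Q = 0.01059

Direction: reverse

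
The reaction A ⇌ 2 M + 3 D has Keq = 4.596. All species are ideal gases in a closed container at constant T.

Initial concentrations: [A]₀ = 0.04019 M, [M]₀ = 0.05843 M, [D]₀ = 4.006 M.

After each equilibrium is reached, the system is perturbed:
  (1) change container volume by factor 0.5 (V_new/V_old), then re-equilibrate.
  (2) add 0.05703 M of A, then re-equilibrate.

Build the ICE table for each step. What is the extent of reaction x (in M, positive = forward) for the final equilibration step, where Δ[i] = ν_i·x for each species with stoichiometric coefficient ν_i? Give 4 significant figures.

x = 0.003343 M

Q₀ = 5.461 vs Keq = 4.596 ⇒ Q>K, reverse
Step 1:
                    A           M           D
  I           0.04019     0.05843       4.006
  C          0.001774   -0.003548   -0.005322
  E           0.04196     0.05488       4.001
  solve Keq expr → x = -0.001774; check Q = 4.596
Then change container volume by factor 0.5 (V_new/V_old).
Step 2:
                    A           M           D
  I           0.08393      0.1098       8.001
  C           0.03799    -0.07597      -0.114
  E            0.1219     0.03379       7.887
  solve Keq expr → x = -0.03799; check Q = 4.596
Then add 0.05703 M of A.
Step 3:
                    A           M           D
  I            0.1789     0.03379       7.887
  C         -0.003343    0.006686     0.01003
  E            0.1756     0.04048       7.897
  solve Keq expr → x = 0.003343; check Q = 4.596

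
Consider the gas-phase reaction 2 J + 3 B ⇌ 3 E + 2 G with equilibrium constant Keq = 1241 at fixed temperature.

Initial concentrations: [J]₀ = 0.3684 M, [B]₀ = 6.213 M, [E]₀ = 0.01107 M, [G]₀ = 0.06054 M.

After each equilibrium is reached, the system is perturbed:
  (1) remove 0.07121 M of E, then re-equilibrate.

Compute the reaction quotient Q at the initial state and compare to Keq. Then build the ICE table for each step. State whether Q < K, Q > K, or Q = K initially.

Q₀ = 1.5275e-10 vs Keq = 1241 ⇒ Q<K, forward
Step 1:
                    J           B           E           G
  init         0.3684       6.213     0.01107     0.06054
  Δ            -0.368      -0.552       0.552       0.368
  eq       3.8165e-04       5.661      0.5631      0.4286
  solve Keq expr → x = 0.184; check Q = 1241
Then remove 0.07121 M of E.
Step 2:
                    J           B           E           G
  init     3.8165e-04       5.661      0.4919      0.4286
  Δ       -6.9897e-05 -1.0485e-04  1.0485e-04  6.9897e-05
  eq       3.1175e-04       5.661       0.492      0.4286
  solve Keq expr → x = 3.4948e-05; check Q = 1241

Q₀ = 1.5275e-10; Q < K (proceeds forward)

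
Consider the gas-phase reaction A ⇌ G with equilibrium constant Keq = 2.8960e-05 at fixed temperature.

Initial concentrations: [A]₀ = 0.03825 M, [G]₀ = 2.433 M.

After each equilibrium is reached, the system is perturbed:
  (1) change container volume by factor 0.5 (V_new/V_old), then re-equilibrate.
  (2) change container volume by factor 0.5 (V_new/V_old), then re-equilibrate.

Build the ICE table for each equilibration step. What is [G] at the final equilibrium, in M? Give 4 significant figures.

[G]_eq = 2.8626e-04 M

Q₀ = 63.61 vs Keq = 2.8960e-05 ⇒ Q>K, reverse
Step 1:
                  A         G
  I         0.03825     2.433
  C           2.433    -2.433
  E           2.471 7.1565e-05
  solve Keq expr → x = -2.433; check Q = 2.8960e-05
Then change container volume by factor 0.5 (V_new/V_old).
Step 2:
                  A         G
  I           4.942 1.4313e-04
  C               0         0
  E           4.942 1.4313e-04
  solve Keq expr → x = 0; check Q = 2.8960e-05
Then change container volume by factor 0.5 (V_new/V_old).
Step 3:
                  A         G
  I           9.885 2.8626e-04
  C               0         0
  E           9.885 2.8626e-04
  solve Keq expr → x = 0; check Q = 2.8960e-05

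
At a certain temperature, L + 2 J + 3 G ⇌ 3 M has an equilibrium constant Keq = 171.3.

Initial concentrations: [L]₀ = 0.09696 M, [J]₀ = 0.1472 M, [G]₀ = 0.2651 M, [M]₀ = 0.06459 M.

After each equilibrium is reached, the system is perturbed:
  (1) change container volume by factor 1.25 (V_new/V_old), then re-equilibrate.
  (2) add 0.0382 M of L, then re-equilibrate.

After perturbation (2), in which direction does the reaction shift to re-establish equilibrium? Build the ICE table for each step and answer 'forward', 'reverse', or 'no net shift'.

Q₀ = 6.884 vs Keq = 171.3 ⇒ Q<K, forward
Step 1:
                   L          J          G          M
  Initial    0.09696     0.1472     0.2651    0.06459
  Change    -0.01765    -0.0353   -0.05295    0.05295
  Equil      0.07931     0.1119     0.2121     0.1175
  solve Keq expr → x = 0.01765; check Q = 171.3
Then change container volume by factor 1.25 (V_new/V_old).
Step 2:
                   L          J          G          M
  Initial    0.06345    0.08952     0.1697    0.09404
  Change    0.003172   0.006344   0.009516  -0.009516
  Equil      0.06662    0.09586     0.1792    0.08452
  solve Keq expr → x = -0.003172; check Q = 171.3
Then add 0.0382 M of L.
Step 3:
                   L          J          G          M
  Initial     0.1048    0.09586     0.1792    0.08452
  Change     -0.0022  -0.004399  -0.006599   0.006599
  Equil       0.1026    0.09146     0.1726    0.09112
  solve Keq expr → x = 0.0022; check Q = 171.3

Direction: forward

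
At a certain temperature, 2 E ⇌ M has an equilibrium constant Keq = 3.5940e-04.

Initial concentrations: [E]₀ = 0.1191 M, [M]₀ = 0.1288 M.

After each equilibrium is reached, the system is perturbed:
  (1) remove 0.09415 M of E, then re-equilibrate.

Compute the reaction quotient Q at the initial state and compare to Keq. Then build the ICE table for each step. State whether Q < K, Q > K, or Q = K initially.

Q₀ = 9.08; Q > K (proceeds reverse)

Q₀ = 9.08 vs Keq = 3.5940e-04 ⇒ Q>K, reverse
Step 1:
                   E          M
  I           0.1191     0.1288
  C           0.2575    -0.1287
  E           0.3766 5.0972e-05
  solve Keq expr → x = -0.1287; check Q = 3.5940e-04
Then remove 0.09415 M of E.
Step 2:
                   E          M
  I           0.2824 5.0972e-05
  C       4.4583e-05 -2.2291e-05
  E           0.2825 2.8681e-05
  solve Keq expr → x = -2.2291e-05; check Q = 3.5940e-04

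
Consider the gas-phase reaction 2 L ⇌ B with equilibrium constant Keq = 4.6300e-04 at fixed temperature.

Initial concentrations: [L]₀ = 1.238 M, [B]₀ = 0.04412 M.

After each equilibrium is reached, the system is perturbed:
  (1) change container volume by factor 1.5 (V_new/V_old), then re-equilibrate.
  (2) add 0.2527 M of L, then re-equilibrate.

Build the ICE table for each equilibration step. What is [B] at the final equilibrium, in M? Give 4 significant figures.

Q₀ = 0.02879 vs Keq = 4.6300e-04 ⇒ Q>K, reverse
Step 1:
                  L         B
  Initial     1.238   0.04412
  Change    0.08662  -0.04331
  Equil       1.325 8.1238e-04
  solve Keq expr → x = -0.04331; check Q = 4.6300e-04
Then change container volume by factor 1.5 (V_new/V_old).
Step 2:
                  L         B
  Initial    0.8831 5.4159e-04
  Change  3.6047e-04 -1.8023e-04
  Equil      0.8834 3.6135e-04
  solve Keq expr → x = -1.8023e-04; check Q = 4.6300e-04
Then add 0.2527 M of L.
Step 3:
                  L         B
  Initial     1.136 3.6135e-04
  Change  -4.7159e-04 2.3579e-04
  Equil       1.136 5.9715e-04
  solve Keq expr → x = 2.3579e-04; check Q = 4.6300e-04

[B]_eq = 5.9715e-04 M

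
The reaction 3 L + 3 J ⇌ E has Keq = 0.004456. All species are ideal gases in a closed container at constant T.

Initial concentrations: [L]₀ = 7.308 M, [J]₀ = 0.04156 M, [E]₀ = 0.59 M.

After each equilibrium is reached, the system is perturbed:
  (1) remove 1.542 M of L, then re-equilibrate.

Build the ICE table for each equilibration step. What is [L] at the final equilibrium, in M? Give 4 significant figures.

[L]_eq = 6.409 M

Q₀ = 21.06 vs Keq = 0.004456 ⇒ Q>K, reverse
Step 1:
                   L          J          E
  init         7.308    0.04156       0.59
  Δ           0.5349     0.5349    -0.1783
  eq           7.843     0.5764     0.4117
  solve Keq expr → x = -0.1783; check Q = 0.004456
Then remove 1.542 M of L.
Step 2:
                   L          J          E
  init         6.301     0.5764     0.4117
  Δ           0.1078     0.1078   -0.03595
  eq           6.409     0.6843     0.3758
  solve Keq expr → x = -0.03595; check Q = 0.004456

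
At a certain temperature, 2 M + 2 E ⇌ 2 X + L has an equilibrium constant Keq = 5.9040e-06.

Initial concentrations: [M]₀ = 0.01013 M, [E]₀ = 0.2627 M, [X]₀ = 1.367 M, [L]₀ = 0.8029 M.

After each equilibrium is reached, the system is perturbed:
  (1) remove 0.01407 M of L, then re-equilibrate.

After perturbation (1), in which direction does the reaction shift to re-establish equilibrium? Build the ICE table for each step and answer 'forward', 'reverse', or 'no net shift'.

Direction: forward

Q₀ = 2.1187e+05 vs Keq = 5.9040e-06 ⇒ Q>K, reverse
Step 1:
                    M           E           X           L
  Initial     0.01013      0.2627       1.367      0.8029
  Change        1.352       1.352      -1.352      -0.676
  Equil         1.362       1.615       0.015      0.1269
  solve Keq expr → x = -0.676; check Q = 5.9040e-06
Then remove 0.01407 M of L.
Step 2:
                    M           E           X           L
  Initial       1.362       1.615       0.015      0.1128
  Change  -8.5924e-04 -8.5924e-04  8.5924e-04  4.2962e-04
  Equil         1.361       1.614     0.01586      0.1133
  solve Keq expr → x = 4.2962e-04; check Q = 5.9040e-06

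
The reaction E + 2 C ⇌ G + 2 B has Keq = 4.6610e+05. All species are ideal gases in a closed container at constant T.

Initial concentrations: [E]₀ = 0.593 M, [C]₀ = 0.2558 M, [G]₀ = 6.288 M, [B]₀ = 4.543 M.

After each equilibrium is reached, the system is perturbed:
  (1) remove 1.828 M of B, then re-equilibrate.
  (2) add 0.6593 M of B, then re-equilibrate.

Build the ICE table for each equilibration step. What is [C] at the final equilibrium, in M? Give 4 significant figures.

[C]_eq = 0.01943 M

Q₀ = 3345 vs Keq = 4.6610e+05 ⇒ Q<K, forward
Step 1:
                   E          C          G          B
  init         0.593     0.2558      6.288      4.543
  Δ          -0.1151    -0.2302     0.1151     0.2302
  eq          0.4779    0.02559      6.403      4.773
  solve Keq expr → x = 0.1151; check Q = 4.6610e+05
Then remove 1.828 M of B.
Step 2:
                   E          C          G          B
  init        0.4779    0.02559      6.403      2.945
  Δ        -0.004831  -0.009662   0.004831   0.009662
  eq          0.4731    0.01593      6.408      2.955
  solve Keq expr → x = 0.004831; check Q = 4.6610e+05
Then add 0.6593 M of B.
Step 3:
                   E          C          G          B
  init        0.4731    0.01593      6.408      3.614
  Δ         0.001748   0.003497  -0.001748  -0.003497
  eq          0.4748    0.01943      6.406      3.611
  solve Keq expr → x = -0.001748; check Q = 4.6610e+05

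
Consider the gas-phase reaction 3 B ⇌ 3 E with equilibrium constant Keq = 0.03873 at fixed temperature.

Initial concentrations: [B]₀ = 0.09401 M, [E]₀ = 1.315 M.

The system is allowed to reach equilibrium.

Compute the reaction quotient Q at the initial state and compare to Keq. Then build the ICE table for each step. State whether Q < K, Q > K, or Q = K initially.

Q₀ = 2737; Q > K (proceeds reverse)

Q₀ = 2737 vs Keq = 0.03873 ⇒ Q>K, reverse
Step 1:
                    B           E
  I           0.09401       1.315
  C            0.9588     -0.9588
  E             1.053      0.3562
  solve Keq expr → x = -0.3196; check Q = 0.03873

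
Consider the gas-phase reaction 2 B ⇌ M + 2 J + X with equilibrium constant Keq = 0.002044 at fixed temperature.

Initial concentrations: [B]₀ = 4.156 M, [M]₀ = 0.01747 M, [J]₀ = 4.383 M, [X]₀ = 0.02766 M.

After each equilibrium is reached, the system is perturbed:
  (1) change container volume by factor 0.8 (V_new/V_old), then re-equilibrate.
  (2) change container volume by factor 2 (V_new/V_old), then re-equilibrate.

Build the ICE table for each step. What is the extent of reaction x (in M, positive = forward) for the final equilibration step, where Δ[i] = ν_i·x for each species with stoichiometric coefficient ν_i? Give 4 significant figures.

Q₀ = 5.3745e-04 vs Keq = 0.002044 ⇒ Q<K, forward
Step 1:
                  B         M         J         X
  I           4.156   0.01747     4.383   0.02766
  C        -0.03964   0.01982   0.03964   0.01982
  E           4.116   0.03729     4.423   0.04748
  solve Keq expr → x = 0.01982; check Q = 0.002044
Then change container volume by factor 0.8 (V_new/V_old).
Step 2:
                  B         M         J         X
  I           5.145   0.04661     5.528   0.05935
  C         0.02022  -0.01011  -0.02022  -0.01011
  E           5.166   0.03651     5.508   0.04924
  solve Keq expr → x = -0.01011; check Q = 0.002044
Then change container volume by factor 2 (V_new/V_old).
Step 3:
                  B         M         J         X
  I           2.583   0.01825     2.754   0.02462
  C        -0.03968   0.01984   0.03968   0.01984
  E           2.543   0.03809     2.794   0.04446
  solve Keq expr → x = 0.01984; check Q = 0.002044

x = 0.01984 M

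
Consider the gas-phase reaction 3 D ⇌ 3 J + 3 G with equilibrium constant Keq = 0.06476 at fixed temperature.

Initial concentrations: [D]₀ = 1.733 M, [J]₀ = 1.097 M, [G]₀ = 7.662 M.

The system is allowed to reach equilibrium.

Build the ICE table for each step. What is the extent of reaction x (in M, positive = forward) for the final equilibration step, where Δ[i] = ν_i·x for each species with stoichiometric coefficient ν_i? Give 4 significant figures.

x = -0.3125 M

Q₀ = 114.1 vs Keq = 0.06476 ⇒ Q>K, reverse
Step 1:
                    D           J           G
  Initial       1.733       1.097       7.662
  Change       0.9375     -0.9375     -0.9375
  Equil         2.671      0.1595       6.724
  solve Keq expr → x = -0.3125; check Q = 0.06476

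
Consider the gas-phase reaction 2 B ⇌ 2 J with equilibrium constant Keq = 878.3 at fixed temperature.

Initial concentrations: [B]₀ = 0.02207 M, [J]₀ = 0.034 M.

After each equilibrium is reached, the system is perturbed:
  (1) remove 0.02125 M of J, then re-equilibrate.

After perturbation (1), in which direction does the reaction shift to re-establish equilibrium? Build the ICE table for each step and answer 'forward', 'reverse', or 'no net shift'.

Q₀ = 2.373 vs Keq = 878.3 ⇒ Q<K, forward
Step 1:
                  B         J
  init      0.02207     0.034
  Δ        -0.02024   0.02024
  eq        0.00183   0.05424
  solve Keq expr → x = 0.01012; check Q = 878.3
Then remove 0.02125 M of J.
Step 2:
                  B         J
  init      0.00183   0.03299
  Δ       -6.9363e-04 6.9363e-04
  eq       0.001137   0.03368
  solve Keq expr → x = 3.4681e-04; check Q = 878.3

Direction: forward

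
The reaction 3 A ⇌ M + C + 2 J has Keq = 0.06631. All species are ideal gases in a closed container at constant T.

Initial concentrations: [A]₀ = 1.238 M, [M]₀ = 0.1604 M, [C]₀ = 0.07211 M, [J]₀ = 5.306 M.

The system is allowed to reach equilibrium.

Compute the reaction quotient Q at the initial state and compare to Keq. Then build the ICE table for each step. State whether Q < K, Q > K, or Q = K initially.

Q₀ = 0.1716 vs Keq = 0.06631 ⇒ Q>K, reverse
Step 1:
                    A           M           C           J
  I             1.238      0.1604     0.07211       5.306
  C           0.08789     -0.0293     -0.0293    -0.05859
  E             1.326      0.1311     0.04281       5.247
  solve Keq expr → x = -0.0293; check Q = 0.06631

Q₀ = 0.1716; Q > K (proceeds reverse)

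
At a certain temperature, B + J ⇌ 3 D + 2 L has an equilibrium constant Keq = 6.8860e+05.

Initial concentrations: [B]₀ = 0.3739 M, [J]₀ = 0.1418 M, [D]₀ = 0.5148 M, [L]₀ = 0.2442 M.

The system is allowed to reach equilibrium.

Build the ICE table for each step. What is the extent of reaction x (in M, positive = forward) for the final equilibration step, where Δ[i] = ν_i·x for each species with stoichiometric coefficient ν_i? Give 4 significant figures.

Q₀ = 0.1535 vs Keq = 6.8860e+05 ⇒ Q<K, forward
Step 1:
                  B         J         D         L
  init       0.3739    0.1418    0.5148    0.2442
  Δ         -0.1418   -0.1418    0.4254    0.2836
  eq         0.2321 1.4486e-06    0.9402    0.5278
  solve Keq expr → x = 0.1418; check Q = 6.8860e+05

x = 0.1418 M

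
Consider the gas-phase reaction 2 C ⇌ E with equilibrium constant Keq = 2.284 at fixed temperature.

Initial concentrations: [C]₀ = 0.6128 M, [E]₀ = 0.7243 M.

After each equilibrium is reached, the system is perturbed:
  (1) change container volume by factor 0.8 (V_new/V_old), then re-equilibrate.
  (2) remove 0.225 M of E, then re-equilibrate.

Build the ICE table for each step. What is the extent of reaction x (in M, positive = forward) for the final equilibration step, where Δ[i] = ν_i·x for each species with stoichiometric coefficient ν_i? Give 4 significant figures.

Q₀ = 1.929 vs Keq = 2.284 ⇒ Q<K, forward
Step 1:
                  C         E
  init       0.6128    0.7243
  Δ        -0.04163   0.02082
  eq         0.5712    0.7451
  solve Keq expr → x = 0.02082; check Q = 2.284
Then change container volume by factor 0.8 (V_new/V_old).
Step 2:
                  C         E
  init        0.714    0.9314
  Δ        -0.06443   0.03221
  eq         0.6495    0.9636
  solve Keq expr → x = 0.03221; check Q = 2.284
Then remove 0.225 M of E.
Step 3:
                  C         E
  init       0.6495    0.7386
  Δ        -0.06794   0.03397
  eq         0.5816    0.7726
  solve Keq expr → x = 0.03397; check Q = 2.284

x = 0.03397 M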